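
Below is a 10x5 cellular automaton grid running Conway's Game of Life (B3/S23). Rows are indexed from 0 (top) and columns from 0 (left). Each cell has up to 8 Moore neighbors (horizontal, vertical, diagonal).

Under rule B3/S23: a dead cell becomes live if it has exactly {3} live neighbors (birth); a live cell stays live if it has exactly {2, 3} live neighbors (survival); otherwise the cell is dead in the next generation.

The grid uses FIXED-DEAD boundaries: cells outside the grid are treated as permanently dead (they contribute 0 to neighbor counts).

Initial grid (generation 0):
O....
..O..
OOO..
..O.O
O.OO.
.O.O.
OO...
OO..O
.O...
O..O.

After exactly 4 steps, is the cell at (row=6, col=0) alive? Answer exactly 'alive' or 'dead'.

Answer: dead

Derivation:
Simulating step by step:
Generation 0 (given above): 20 live cells
Generation 1: 9 live cells
.....
O.O..
..O..
O....
....O
...O.
.....
..O..
.OO..
.....
Generation 2: 5 live cells
.....
.O...
.....
.....
.....
.....
.....
.OO..
.OO..
.....
Generation 3: 4 live cells
.....
.....
.....
.....
.....
.....
.....
.OO..
.OO..
.....
Generation 4: 4 live cells
.....
.....
.....
.....
.....
.....
.....
.OO..
.OO..
.....

Cell (6,0) at generation 4: 0 -> dead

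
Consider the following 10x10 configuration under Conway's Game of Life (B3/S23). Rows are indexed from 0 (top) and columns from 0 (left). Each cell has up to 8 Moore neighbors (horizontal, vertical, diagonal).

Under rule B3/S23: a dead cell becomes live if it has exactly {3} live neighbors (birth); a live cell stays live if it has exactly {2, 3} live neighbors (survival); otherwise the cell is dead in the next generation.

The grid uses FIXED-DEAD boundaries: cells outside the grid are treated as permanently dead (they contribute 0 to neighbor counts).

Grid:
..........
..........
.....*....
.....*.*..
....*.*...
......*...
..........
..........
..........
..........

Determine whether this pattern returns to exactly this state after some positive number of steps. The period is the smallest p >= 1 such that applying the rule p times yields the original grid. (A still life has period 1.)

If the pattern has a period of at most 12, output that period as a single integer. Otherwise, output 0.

Answer: 2

Derivation:
Simulating and comparing each generation to the original:
Gen 0 (original, given above): 6 live cells
Gen 1: 6 live cells, differs from original
Gen 2: 6 live cells, MATCHES original -> period = 2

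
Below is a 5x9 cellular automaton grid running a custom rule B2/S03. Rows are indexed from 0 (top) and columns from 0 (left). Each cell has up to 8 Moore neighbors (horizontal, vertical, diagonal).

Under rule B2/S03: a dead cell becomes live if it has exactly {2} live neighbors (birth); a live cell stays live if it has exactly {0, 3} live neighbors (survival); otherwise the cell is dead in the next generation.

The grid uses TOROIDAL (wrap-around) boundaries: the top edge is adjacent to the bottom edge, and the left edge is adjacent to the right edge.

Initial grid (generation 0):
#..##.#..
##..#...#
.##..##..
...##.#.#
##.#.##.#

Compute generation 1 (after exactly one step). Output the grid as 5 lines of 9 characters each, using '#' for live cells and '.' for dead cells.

Simulating step by step:
Generation 0 (given above): 22 live cells
Generation 1: 7 live cells
(generation 1 grid is the final answer)

Answer: ...#.....
....#....
.##......
...#.....
......#.#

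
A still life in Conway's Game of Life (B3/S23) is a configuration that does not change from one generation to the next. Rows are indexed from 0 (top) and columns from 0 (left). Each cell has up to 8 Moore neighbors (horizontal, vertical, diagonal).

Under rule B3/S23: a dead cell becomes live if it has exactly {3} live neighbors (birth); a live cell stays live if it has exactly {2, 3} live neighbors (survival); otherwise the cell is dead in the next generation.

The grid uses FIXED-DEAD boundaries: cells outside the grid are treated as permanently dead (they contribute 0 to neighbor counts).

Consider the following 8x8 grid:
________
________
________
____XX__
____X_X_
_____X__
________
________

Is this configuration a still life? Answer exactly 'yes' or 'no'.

Compute generation 1 and compare to generation 0 (given above):
Generation 1:
________
________
________
____XX__
____X_X_
_____X__
________
________
The grids are IDENTICAL -> still life.

Answer: yes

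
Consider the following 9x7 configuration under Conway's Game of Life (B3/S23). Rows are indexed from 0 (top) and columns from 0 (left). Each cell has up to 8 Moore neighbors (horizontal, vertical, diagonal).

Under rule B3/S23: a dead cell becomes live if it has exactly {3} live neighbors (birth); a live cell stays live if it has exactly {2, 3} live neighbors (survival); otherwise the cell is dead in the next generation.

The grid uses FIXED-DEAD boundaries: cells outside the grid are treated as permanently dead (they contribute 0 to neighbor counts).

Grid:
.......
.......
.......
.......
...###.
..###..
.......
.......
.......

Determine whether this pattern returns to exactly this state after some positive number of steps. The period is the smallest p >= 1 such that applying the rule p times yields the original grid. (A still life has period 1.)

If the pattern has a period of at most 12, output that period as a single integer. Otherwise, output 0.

Simulating and comparing each generation to the original:
Gen 0 (original, given above): 6 live cells
Gen 1: 6 live cells, differs from original
Gen 2: 6 live cells, MATCHES original -> period = 2

Answer: 2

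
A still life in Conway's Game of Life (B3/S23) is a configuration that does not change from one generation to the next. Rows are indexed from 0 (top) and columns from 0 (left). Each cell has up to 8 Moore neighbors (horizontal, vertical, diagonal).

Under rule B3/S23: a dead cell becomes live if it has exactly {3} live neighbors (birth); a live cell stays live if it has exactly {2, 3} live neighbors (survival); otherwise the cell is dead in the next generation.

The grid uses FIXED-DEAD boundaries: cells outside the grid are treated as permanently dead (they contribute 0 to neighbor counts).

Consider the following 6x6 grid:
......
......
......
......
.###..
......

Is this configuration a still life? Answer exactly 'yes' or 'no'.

Answer: no

Derivation:
Compute generation 1 and compare to generation 0 (given above):
Generation 1:
......
......
......
..#...
..#...
..#...
Cell (3,2) differs: gen0=0 vs gen1=1 -> NOT a still life.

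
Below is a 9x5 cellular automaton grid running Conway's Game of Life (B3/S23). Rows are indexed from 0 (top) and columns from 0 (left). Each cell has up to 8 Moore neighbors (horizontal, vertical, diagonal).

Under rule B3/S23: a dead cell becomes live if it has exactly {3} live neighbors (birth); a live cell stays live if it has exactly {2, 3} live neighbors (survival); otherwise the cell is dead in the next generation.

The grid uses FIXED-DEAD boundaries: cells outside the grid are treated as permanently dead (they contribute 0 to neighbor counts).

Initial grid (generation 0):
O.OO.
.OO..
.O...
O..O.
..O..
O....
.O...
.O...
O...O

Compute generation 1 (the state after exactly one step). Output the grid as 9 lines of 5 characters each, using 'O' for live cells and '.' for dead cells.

Answer: ..OO.
O..O.
OO...
.OO..
.O...
.O...
OO...
OO...
.....

Derivation:
Simulating step by step:
Generation 0 (given above): 14 live cells
Generation 1: 14 live cells
(generation 1 grid is the final answer)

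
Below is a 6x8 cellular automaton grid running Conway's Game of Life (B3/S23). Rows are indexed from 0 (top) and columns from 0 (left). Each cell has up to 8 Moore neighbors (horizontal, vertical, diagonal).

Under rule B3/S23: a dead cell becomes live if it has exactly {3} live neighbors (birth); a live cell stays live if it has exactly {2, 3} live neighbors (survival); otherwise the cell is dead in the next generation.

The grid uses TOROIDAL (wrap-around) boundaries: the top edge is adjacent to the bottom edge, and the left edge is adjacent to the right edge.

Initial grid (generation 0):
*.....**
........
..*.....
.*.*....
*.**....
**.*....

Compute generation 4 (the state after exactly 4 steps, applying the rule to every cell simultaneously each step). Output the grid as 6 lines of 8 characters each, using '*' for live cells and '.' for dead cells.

Answer: .*.*..**
.*.*..**
****....
...**...
******..
.*****.*

Derivation:
Simulating step by step:
Generation 0 (given above): 12 live cells
Generation 1: 11 live cells
**.....*
.......*
..*.....
.*.*....
*..**...
...*....
Generation 2: 15 live cells
*......*
.*.....*
..*.....
.*.**...
...**...
.****..*
Generation 3: 17 live cells
...*..**
.*.....*
****....
....*...
**...*..
.**.*..*
Generation 4: 26 live cells
(generation 4 grid is the final answer)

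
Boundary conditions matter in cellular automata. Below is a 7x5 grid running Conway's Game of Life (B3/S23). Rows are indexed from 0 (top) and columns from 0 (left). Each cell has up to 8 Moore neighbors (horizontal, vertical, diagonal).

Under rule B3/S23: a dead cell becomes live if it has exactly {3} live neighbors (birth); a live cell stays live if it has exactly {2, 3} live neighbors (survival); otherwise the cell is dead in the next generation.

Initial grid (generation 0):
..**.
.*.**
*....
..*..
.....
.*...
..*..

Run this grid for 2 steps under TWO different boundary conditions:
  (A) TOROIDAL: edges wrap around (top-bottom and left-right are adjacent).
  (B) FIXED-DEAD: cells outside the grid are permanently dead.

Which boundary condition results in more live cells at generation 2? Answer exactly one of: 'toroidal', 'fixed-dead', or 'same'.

Answer: toroidal

Derivation:
Under TOROIDAL boundary, generation 2:
.....
.....
.....
*****
.....
..*..
****.
Population = 10

Under FIXED-DEAD boundary, generation 2:
..*.*
.*...
.*.**
..*..
.....
.....
.....
Population = 7

Comparison: toroidal=10, fixed-dead=7 -> toroidal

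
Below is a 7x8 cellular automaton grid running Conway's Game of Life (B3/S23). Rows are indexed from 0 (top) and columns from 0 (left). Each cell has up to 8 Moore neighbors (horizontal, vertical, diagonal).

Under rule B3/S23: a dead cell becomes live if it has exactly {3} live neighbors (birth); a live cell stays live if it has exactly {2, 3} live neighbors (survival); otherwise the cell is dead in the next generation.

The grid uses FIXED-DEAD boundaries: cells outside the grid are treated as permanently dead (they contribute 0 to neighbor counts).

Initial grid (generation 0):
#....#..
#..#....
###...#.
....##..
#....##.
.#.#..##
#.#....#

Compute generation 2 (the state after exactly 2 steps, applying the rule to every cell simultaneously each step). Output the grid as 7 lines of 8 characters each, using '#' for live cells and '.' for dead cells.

Answer: ........
#.#.#...
#.#.##..
#.#.##..
#.....#.
#.#....#
#.#...##

Derivation:
Simulating step by step:
Generation 0 (given above): 20 live cells
Generation 1: 20 live cells
........
#.#.....
######..
#...#...
.......#
###..#.#
.##...##
Generation 2: 20 live cells
(generation 2 grid is the final answer)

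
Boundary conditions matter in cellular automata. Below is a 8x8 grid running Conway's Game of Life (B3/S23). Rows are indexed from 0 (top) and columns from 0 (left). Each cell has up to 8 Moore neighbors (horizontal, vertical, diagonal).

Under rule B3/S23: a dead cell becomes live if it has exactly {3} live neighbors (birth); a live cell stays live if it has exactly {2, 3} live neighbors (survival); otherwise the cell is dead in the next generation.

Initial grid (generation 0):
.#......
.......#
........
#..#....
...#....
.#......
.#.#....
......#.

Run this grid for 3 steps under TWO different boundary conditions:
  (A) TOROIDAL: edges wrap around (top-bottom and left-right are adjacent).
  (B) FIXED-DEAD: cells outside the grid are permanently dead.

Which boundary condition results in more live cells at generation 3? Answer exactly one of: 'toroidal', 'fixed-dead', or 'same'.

Answer: same

Derivation:
Under TOROIDAL boundary, generation 3:
........
........
........
........
........
........
........
........
Population = 0

Under FIXED-DEAD boundary, generation 3:
........
........
........
........
........
........
........
........
Population = 0

Comparison: toroidal=0, fixed-dead=0 -> same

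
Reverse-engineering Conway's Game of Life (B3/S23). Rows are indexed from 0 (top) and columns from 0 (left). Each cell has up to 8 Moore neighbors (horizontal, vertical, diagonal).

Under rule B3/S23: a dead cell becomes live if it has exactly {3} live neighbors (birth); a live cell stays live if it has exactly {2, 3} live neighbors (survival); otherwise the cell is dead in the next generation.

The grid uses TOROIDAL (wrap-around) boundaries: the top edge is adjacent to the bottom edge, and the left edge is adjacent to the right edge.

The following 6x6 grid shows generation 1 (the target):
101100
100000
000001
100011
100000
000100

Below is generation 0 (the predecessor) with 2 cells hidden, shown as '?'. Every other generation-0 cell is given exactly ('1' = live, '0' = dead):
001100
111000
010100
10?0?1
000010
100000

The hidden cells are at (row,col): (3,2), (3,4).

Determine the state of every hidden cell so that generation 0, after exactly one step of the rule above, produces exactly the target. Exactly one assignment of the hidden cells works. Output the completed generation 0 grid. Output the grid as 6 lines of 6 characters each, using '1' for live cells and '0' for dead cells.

Hidden generation-0 cells (in order): (3,2), (3,4).
A hidden cell only influences target cells in its own 3x3 neighborhood. Try each of the 2^2 = 4 assignments, step the completed generation 0 forward once under B3/S23, and compare with the target:
  (3,2)=0 (3,4)=0 -> step reproduces the target at every cell -> ACCEPT
  (3,2)=0 (3,4)=1 -> step gives (2,3)='1' but target has '0' -> reject
  (3,2)=1 (3,4)=0 -> step gives (2,3)='1' but target has '0' -> reject
  (3,2)=1 (3,4)=1 -> step gives (2,3)='1' but target has '0' -> reject
Unique solution: (3,2)=dead, (3,4)=dead.
Check: live-neighbor counts of every cell in the completed generation 0:
353212
245421
544123
222232
320114
022322
Applying B3/S23 to generation 0 with these counts gives:
101100
100000
000001
100011
100000
000100
which matches the target exactly.

Answer: 001100
111000
010100
100001
000010
100000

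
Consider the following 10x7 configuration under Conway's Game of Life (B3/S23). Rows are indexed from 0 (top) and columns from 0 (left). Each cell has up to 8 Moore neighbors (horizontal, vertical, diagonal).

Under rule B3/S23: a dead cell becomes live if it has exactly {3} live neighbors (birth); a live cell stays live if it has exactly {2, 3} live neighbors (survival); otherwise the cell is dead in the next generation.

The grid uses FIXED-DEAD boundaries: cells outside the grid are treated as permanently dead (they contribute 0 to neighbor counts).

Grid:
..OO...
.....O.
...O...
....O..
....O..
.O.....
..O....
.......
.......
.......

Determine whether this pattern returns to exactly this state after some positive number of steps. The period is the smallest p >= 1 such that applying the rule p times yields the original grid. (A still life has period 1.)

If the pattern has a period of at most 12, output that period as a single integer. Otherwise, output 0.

Answer: 0

Derivation:
Simulating and comparing each generation to the original:
Gen 0 (original, given above): 8 live cells
Gen 1: 6 live cells, differs from original
Gen 2: 7 live cells, differs from original
Gen 3: 9 live cells, differs from original
Gen 4: 8 live cells, differs from original
Gen 5: 9 live cells, differs from original
Gen 6: 12 live cells, differs from original
Gen 7: 10 live cells, differs from original
Gen 8: 13 live cells, differs from original
Gen 9: 11 live cells, differs from original
Gen 10: 10 live cells, differs from original
Gen 11: 9 live cells, differs from original
Gen 12: 10 live cells, differs from original
No period found within 12 steps.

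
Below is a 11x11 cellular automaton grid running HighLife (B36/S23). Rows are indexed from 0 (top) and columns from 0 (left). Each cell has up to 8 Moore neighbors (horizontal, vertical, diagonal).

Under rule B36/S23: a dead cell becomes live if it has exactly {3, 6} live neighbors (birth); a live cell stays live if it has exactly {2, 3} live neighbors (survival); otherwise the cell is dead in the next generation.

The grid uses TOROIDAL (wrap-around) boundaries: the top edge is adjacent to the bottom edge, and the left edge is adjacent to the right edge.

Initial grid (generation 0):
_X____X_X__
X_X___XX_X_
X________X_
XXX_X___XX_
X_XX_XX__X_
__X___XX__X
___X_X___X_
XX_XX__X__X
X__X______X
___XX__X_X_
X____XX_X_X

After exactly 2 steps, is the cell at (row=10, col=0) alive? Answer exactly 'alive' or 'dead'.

Simulating step by step:
Generation 0 (given above): 47 live cells
Generation 1: 58 live cells
_X_____XX__
X_____XX_X_
XXXX___X_XX
X_X_XX__XXX
XX__XXX__X_
_XX____XXXX
_X_X_X_XXX_
_X_X_____X_
_X______XX_
___XXXXXXX_
X___XXX_X_X
Generation 2: 36 live cells
_X_________
______X_XX_
__XXXX_XX__
_______X___
____X_X_X__
___X_______
_XXXX_XX___
XX__X__XX_X
___X_XX___X
X__X_______
X__X______X

Cell (10,0) at generation 2: 1 -> alive

Answer: alive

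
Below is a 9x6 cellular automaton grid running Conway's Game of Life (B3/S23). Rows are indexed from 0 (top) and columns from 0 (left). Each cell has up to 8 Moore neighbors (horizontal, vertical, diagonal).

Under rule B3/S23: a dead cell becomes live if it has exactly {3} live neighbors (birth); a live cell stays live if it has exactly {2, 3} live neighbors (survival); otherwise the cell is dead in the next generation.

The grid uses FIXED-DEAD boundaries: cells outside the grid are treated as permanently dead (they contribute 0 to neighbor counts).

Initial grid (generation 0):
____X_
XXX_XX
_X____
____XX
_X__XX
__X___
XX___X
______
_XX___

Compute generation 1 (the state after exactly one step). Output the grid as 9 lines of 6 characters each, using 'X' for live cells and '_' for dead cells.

Answer: _X_XXX
XXXXXX
XXXX__
____XX
___XXX
X_X_XX
_X____
X_X___
______

Derivation:
Simulating step by step:
Generation 0 (given above): 18 live cells
Generation 1: 26 live cells
(generation 1 grid is the final answer)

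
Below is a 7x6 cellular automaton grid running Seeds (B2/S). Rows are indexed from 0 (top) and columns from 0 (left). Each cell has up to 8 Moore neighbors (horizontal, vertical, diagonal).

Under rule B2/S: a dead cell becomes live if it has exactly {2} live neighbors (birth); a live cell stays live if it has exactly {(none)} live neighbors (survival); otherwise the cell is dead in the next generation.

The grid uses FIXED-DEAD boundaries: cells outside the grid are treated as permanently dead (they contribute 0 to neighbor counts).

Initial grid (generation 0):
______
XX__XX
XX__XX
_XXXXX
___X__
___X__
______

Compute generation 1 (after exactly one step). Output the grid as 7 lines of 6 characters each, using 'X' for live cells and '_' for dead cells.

Simulating step by step:
Generation 0 (given above): 15 live cells
Generation 1: 10 live cells
(generation 1 grid is the final answer)

Answer: XX__XX
__XX__
______
______
_X___X
__X_X_
______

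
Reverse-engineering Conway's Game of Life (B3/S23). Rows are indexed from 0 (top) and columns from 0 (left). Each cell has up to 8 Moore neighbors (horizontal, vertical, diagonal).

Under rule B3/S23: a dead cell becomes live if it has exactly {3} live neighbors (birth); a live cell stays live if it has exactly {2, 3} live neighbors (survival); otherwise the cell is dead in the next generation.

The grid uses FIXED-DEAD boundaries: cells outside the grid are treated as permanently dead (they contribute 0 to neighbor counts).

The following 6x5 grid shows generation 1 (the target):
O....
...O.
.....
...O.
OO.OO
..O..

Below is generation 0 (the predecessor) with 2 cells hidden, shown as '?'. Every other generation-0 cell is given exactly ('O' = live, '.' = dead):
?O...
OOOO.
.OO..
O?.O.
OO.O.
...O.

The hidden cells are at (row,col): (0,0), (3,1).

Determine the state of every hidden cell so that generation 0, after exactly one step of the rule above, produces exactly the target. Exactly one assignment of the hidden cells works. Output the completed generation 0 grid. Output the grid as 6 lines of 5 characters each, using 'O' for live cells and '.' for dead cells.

Answer: OO...
OOOO.
.OO..
OO.O.
OO.O.
...O.

Derivation:
Hidden generation-0 cells (in order): (0,0), (3,1).
A hidden cell only influences target cells in its own 3x3 neighborhood. Try each of the 2^2 = 4 assignments, step the completed generation 0 forward once under B3/S23, and compare with the target:
  (0,0)=. (3,1)=. -> step gives (0,1)='O' but target has '.' -> reject
  (0,0)=. (3,1)=O -> step gives (0,1)='O' but target has '.' -> reject
  (0,0)=O (3,1)=. -> step gives (3,0)='O' but target has '.' -> reject
  (0,0)=O (3,1)=O -> step reproduces the target at every cell -> ACCEPT
Unique solution: (0,0)=live, (3,1)=live.
Check: live-neighbor counts of every cell in the completed generation 0:
34421
46521
56642
45622
33523
22312
Applying B3/S23 to generation 0 with these counts gives:
O....
...O.
.....
...O.
OO.OO
..O..
which matches the target exactly.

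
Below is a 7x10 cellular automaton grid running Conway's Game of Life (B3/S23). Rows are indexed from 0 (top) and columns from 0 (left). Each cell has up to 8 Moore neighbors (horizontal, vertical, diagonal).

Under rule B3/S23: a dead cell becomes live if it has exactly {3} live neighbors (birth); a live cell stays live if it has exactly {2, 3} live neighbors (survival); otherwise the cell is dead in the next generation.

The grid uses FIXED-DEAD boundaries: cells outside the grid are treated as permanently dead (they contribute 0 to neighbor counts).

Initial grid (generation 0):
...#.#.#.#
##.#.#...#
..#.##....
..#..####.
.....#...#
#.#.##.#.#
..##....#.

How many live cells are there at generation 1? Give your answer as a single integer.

Simulating step by step:
Generation 0 (given above): 28 live cells
Generation 1: 27 live cells
..#...#.#.
.#.#.#..#.
..#....##.
...#...##.
.#.#.....#
.##.###..#
.####...#.
Population at generation 1: 27

Answer: 27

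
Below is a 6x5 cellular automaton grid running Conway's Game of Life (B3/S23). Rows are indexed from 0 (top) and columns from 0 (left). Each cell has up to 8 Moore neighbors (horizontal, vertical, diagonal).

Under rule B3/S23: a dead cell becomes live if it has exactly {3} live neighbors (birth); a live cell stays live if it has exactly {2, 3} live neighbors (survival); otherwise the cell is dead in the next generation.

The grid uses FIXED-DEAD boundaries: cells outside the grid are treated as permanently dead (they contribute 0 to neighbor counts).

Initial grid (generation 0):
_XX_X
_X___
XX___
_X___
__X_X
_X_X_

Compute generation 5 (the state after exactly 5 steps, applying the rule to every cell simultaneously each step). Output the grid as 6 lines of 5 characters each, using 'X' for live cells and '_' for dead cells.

Answer: _____
_X___
_X___
_X___
_____
_____

Derivation:
Simulating step by step:
Generation 0 (given above): 11 live cells
Generation 1: 13 live cells
_XX__
_____
XXX__
XXX__
_XXX_
__XX_
Generation 2: 6 live cells
_____
X____
X_X__
_____
X____
_X_X_
Generation 3: 3 live cells
_____
_X___
_X___
_X___
_____
_____
Generation 4: 3 live cells
_____
_____
XXX__
_____
_____
_____
Generation 5: 3 live cells
(generation 5 grid is the final answer)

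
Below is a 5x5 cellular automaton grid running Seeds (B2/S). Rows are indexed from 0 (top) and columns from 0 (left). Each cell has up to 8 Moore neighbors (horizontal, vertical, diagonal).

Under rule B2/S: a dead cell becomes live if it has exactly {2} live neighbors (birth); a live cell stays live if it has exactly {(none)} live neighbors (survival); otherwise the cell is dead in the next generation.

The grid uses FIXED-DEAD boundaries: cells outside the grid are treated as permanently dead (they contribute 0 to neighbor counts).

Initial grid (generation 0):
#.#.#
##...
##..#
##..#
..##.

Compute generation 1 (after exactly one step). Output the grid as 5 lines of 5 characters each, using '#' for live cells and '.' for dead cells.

Answer: ...#.
....#
...#.
.....
#...#

Derivation:
Simulating step by step:
Generation 0 (given above): 13 live cells
Generation 1: 5 live cells
(generation 1 grid is the final answer)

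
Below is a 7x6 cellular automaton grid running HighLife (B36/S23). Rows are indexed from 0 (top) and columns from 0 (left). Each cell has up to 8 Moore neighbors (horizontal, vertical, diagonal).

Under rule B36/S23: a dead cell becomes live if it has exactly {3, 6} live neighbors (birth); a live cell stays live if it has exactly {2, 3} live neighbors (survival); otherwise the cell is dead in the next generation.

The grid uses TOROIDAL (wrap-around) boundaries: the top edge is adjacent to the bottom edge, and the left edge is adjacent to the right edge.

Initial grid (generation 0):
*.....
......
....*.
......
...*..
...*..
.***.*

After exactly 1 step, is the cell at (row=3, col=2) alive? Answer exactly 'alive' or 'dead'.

Answer: dead

Derivation:
Simulating step by step:
Generation 0 (given above): 8 live cells
Generation 1: 9 live cells
***...
......
......
......
......
...*..
*****.

Cell (3,2) at generation 1: 0 -> dead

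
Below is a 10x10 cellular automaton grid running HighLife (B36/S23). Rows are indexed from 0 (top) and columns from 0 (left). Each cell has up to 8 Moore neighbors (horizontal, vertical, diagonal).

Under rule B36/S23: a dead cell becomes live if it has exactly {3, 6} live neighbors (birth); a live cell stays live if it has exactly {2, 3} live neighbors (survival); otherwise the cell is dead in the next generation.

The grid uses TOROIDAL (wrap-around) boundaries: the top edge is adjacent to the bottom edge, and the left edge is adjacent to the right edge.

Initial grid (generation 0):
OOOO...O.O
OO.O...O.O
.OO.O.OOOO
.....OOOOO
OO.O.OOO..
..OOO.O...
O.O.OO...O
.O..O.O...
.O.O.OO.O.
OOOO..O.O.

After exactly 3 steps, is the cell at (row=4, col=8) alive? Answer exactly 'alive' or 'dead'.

Answer: dead

Derivation:
Simulating step by step:
Generation 0 (given above): 52 live cells
Generation 1: 33 live cells
....O.OO..
....O.....
OOOOO.....
...O......
OO.O.....O
.....O.O.O
O.OO..O...
.O...OOO.O
..OO..O..O
.....OO.O.
Generation 2: 39 live cells
....O.OO..
.OO.O.....
.OO.O.....
..O......O
O.O.O...OO
...OO.O.OO
OOO.O....O
.O..OO.OOO
O.O.O....O
...OO...O.
Generation 3: 33 live cells
..O.O..O..
.OO.O.....
O.........
..O.....OO
OOO.OO.O..
O...O..O..
.OO...O.O.
....OO....
OOO....O..
....O..OOO

Cell (4,8) at generation 3: 0 -> dead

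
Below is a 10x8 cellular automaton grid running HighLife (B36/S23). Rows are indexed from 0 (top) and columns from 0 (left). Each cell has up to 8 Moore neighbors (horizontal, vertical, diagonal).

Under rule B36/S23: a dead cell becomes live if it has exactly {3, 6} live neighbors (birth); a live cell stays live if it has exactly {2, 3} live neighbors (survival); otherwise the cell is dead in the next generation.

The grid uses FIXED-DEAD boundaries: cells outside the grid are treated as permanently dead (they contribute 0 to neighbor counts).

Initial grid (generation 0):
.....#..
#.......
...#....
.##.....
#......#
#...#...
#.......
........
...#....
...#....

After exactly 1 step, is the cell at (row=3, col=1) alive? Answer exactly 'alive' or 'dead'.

Answer: alive

Derivation:
Simulating step by step:
Generation 0 (given above): 12 live cells
Generation 1: 7 live cells
........
........
.##.....
.##.....
#.......
##......
........
........
........
........

Cell (3,1) at generation 1: 1 -> alive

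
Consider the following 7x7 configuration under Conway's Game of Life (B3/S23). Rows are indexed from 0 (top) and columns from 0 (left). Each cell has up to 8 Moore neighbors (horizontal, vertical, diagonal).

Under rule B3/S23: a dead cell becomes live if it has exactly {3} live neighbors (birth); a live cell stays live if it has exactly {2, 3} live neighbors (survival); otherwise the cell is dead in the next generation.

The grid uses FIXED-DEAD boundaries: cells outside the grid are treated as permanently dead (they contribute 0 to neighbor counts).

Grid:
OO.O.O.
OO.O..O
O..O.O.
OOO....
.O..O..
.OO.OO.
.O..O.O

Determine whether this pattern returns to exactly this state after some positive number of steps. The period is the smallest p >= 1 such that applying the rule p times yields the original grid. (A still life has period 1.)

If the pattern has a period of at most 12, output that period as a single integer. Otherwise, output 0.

Simulating and comparing each generation to the original:
Gen 0 (original, given above): 23 live cells
Gen 1: 22 live cells, differs from original
Gen 2: 11 live cells, differs from original
Gen 3: 10 live cells, differs from original
Gen 4: 11 live cells, differs from original
Gen 5: 11 live cells, differs from original
Gen 6: 10 live cells, differs from original
Gen 7: 10 live cells, differs from original
Gen 8: 9 live cells, differs from original
Gen 9: 11 live cells, differs from original
Gen 10: 11 live cells, differs from original
Gen 11: 15 live cells, differs from original
Gen 12: 14 live cells, differs from original
No period found within 12 steps.

Answer: 0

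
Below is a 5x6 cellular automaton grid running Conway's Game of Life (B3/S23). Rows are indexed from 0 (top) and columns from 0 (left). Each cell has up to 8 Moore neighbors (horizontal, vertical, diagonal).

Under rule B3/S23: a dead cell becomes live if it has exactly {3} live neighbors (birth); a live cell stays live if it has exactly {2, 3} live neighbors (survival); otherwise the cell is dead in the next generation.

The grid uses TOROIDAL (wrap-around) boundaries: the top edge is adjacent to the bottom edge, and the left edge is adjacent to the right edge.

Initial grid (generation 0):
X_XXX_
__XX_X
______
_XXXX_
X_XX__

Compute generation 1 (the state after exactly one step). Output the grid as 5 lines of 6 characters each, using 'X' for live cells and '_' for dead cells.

Answer: X_____
_XX__X
_X____
_X__X_
X_____

Derivation:
Simulating step by step:
Generation 0 (given above): 14 live cells
Generation 1: 8 live cells
(generation 1 grid is the final answer)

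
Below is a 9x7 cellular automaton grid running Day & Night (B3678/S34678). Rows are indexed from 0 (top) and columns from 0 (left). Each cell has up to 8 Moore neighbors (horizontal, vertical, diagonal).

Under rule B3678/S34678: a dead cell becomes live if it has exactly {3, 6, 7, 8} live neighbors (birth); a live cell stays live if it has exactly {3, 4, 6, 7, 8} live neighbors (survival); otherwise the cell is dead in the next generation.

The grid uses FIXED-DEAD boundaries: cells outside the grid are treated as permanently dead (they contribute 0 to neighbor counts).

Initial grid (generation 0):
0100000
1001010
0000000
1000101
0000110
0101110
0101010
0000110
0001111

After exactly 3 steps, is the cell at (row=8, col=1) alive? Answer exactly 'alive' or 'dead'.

Simulating step by step:
Generation 0 (given above): 22 live cells
Generation 1: 15 live cells
0000000
0000000
0000110
0000000
0000001
0001111
0001111
0010100
0000110
Generation 2: 12 live cells
0000000
0000000
0000000
0000010
0000100
0001011
0010111
0000011
0001000
Generation 3: 10 live cells
0000000
0000000
0000000
0000000
0000101
0001001
0001110
0001011
0000000

Cell (8,1) at generation 3: 0 -> dead

Answer: dead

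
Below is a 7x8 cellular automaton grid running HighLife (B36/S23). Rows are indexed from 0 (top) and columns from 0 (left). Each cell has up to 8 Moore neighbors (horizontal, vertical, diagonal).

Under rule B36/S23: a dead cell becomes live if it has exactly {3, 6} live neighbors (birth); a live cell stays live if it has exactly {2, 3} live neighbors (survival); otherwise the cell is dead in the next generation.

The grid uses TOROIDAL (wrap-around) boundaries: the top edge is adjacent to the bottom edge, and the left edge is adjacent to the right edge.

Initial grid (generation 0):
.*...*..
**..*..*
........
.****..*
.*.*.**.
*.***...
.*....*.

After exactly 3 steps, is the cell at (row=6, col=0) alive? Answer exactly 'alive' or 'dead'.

Answer: dead

Derivation:
Simulating step by step:
Generation 0 (given above): 21 live cells
Generation 1: 29 live cells
.**..***
**......
....*..*
**.****.
....****
*..**.**
**.***..
Generation 2: 21 live cells
*..*.***
.**..*..
..***.**
*..*....
.**.....
.**.....
......**
Generation 3: 23 live cells
***.**..
.*....*.
*...****
*...*..*
*..*....
***.....
.**..*..

Cell (6,0) at generation 3: 0 -> dead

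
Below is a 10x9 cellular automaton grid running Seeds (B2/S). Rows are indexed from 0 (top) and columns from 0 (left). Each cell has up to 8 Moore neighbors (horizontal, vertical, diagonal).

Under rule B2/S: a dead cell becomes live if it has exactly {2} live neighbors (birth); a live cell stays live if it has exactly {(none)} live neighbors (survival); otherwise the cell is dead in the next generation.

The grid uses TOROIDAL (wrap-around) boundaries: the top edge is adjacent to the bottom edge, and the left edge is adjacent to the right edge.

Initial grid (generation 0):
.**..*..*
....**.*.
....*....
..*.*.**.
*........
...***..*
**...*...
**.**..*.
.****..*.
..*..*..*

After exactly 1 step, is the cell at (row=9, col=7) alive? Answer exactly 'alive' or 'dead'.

Answer: dead

Derivation:
Simulating step by step:
Generation 0 (given above): 33 live cells
Generation 1: 12 live cells
.........
***.....*
........*
.*......*
.**......
..*...*..
.......*.
.........
.........
.........

Cell (9,7) at generation 1: 0 -> dead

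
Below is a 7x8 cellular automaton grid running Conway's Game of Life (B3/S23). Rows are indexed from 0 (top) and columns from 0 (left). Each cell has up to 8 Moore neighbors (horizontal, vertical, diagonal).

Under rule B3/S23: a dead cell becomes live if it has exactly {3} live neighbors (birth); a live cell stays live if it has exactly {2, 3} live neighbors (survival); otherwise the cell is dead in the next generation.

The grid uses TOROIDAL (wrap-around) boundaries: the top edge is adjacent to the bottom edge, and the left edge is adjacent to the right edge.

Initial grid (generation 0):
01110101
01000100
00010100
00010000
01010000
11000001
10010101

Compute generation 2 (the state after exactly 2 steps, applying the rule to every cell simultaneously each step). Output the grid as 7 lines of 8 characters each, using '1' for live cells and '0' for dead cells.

Answer: 01010010
11010010
01111000
00100000
10100000
10100000
00010101

Derivation:
Simulating step by step:
Generation 0 (given above): 19 live cells
Generation 1: 16 live cells
01010101
11010100
00100000
00010000
01000000
01001011
00010000
Generation 2: 19 live cells
(generation 2 grid is the final answer)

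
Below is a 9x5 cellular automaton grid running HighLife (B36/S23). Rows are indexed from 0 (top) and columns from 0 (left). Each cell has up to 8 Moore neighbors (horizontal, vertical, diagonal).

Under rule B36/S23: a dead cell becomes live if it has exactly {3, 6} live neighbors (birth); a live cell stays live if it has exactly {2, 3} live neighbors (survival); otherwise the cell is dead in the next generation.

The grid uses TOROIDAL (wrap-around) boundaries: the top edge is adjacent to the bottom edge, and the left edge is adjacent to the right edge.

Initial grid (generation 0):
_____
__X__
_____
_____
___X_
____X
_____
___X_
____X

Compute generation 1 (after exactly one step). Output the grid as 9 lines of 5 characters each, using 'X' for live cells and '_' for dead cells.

Simulating step by step:
Generation 0 (given above): 5 live cells
Generation 1: 0 live cells
(generation 1 grid is the final answer)

Answer: _____
_____
_____
_____
_____
_____
_____
_____
_____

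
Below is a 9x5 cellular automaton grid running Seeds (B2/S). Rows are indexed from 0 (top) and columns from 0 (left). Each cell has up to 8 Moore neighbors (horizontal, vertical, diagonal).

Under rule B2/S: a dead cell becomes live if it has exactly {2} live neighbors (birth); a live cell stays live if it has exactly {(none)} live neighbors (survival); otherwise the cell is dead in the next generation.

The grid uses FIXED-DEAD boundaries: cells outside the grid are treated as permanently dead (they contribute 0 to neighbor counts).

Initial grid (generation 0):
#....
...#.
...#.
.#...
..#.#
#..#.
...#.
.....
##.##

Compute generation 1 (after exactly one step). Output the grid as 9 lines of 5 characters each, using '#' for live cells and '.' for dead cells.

Answer: .....
..#.#
....#
....#
#....
.#...
..#.#
##...
..#..

Derivation:
Simulating step by step:
Generation 0 (given above): 13 live cells
Generation 1: 11 live cells
(generation 1 grid is the final answer)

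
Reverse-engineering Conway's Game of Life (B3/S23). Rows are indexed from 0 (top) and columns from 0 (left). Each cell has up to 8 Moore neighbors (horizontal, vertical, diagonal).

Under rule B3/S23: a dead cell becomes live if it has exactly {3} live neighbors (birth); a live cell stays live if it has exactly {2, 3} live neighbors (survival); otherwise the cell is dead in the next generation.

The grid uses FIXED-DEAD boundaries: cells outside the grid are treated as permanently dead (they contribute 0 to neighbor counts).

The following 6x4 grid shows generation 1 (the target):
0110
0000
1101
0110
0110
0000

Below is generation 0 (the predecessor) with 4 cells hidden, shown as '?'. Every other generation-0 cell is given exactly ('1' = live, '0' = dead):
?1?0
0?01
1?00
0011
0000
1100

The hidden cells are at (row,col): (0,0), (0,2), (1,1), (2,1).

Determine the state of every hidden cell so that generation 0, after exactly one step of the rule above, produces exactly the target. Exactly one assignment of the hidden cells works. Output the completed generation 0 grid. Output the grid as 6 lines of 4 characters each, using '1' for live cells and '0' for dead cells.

Hidden generation-0 cells (in order): (0,0), (0,2), (1,1), (2,1).
A hidden cell only influences target cells in its own 3x3 neighborhood. Try each of the 2^4 = 16 assignments, step the completed generation 0 forward once under B3/S23, and compare with the target:
  (0,0)=0 (0,2)=0 (1,1)=0 (2,1)=0 -> step gives (0,1)='0' but target has '1' -> reject
  (0,0)=0 (0,2)=0 (1,1)=0 (2,1)=1 -> step gives (0,1)='0' but target has '1' -> reject
  (0,0)=0 (0,2)=0 (1,1)=1 (2,1)=0 -> step gives (0,1)='0' but target has '1' -> reject
  (0,0)=0 (0,2)=0 (1,1)=1 (2,1)=1 -> step gives (0,1)='0' but target has '1' -> reject
  (0,0)=0 (0,2)=1 (1,1)=0 (2,1)=0 -> step gives (0,1)='0' but target has '1' -> reject
  (0,0)=0 (0,2)=1 (1,1)=0 (2,1)=1 -> step gives (0,1)='0' but target has '1' -> reject
  (0,0)=0 (0,2)=1 (1,1)=1 (2,1)=0 -> step gives (1,0)='1' but target has '0' -> reject
  (0,0)=0 (0,2)=1 (1,1)=1 (2,1)=1 -> step reproduces the target at every cell -> ACCEPT
  (0,0)=1 (0,2)=0 (1,1)=0 (2,1)=0 -> step gives (0,1)='0' but target has '1' -> reject
  (0,0)=1 (0,2)=0 (1,1)=0 (2,1)=1 -> step gives (0,1)='0' but target has '1' -> reject
  (0,0)=1 (0,2)=0 (1,1)=1 (2,1)=0 -> step gives (0,0)='1' but target has '0' -> reject
  (0,0)=1 (0,2)=0 (1,1)=1 (2,1)=1 -> step gives (0,0)='1' but target has '0' -> reject
  (0,0)=1 (0,2)=1 (1,1)=0 (2,1)=0 -> step gives (1,0)='1' but target has '0' -> reject
  (0,0)=1 (0,2)=1 (1,1)=0 (2,1)=1 -> step gives (2,0)='0' but target has '1' -> reject
  (0,0)=1 (0,2)=1 (1,1)=1 (2,1)=0 -> step gives (0,0)='1' but target has '0' -> reject
  (0,0)=1 (0,2)=1 (1,1)=1 (2,1)=1 -> step gives (0,0)='1' but target has '0' -> reject
Unique solution: (0,0)=dead, (0,2)=live, (1,1)=live, (2,1)=live.
Check: live-neighbor counts of every cell in the completed generation 0:
2232
4451
2353
2321
2332
1110
Applying B3/S23 to generation 0 with these counts gives:
0110
0000
1101
0110
0110
0000
which matches the target exactly.

Answer: 0110
0101
1100
0011
0000
1100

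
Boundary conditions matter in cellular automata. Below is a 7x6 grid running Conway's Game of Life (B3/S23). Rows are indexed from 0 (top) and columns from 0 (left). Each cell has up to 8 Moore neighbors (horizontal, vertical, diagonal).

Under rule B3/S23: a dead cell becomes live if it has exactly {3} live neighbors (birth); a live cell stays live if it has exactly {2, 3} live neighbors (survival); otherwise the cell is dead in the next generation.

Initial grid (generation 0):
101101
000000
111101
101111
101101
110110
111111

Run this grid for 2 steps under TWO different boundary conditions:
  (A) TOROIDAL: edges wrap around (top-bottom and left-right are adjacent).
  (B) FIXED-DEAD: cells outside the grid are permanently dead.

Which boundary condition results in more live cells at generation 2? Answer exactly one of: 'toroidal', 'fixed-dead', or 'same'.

Under TOROIDAL boundary, generation 2:
000000
000000
000000
000000
000000
000000
000000
Population = 0

Under FIXED-DEAD boundary, generation 2:
000000
000000
110000
110011
000000
000000
000000
Population = 6

Comparison: toroidal=0, fixed-dead=6 -> fixed-dead

Answer: fixed-dead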